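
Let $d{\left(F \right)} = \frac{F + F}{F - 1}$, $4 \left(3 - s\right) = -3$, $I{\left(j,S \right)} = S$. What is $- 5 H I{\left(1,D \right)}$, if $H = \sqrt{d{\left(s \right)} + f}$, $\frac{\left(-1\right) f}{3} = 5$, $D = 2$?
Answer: $- \frac{30 i \sqrt{165}}{11} \approx - 35.032 i$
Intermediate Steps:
$f = -15$ ($f = \left(-3\right) 5 = -15$)
$s = \frac{15}{4}$ ($s = 3 - - \frac{3}{4} = 3 + \frac{3}{4} = \frac{15}{4} \approx 3.75$)
$d{\left(F \right)} = \frac{2 F}{-1 + F}$
$H = \frac{3 i \sqrt{165}}{11}$ ($H = \sqrt{2 \cdot \frac{15}{4} \frac{1}{-1 + \frac{15}{4}} - 15} = \sqrt{2 \cdot \frac{15}{4} \frac{1}{\frac{11}{4}} - 15} = \sqrt{2 \cdot \frac{15}{4} \cdot \frac{4}{11} - 15} = \sqrt{\frac{30}{11} - 15} = \sqrt{- \frac{135}{11}} = \frac{3 i \sqrt{165}}{11} \approx 3.5032 i$)
$- 5 H I{\left(1,D \right)} = - 5 \frac{3 i \sqrt{165}}{11} \cdot 2 = - \frac{15 i \sqrt{165}}{11} \cdot 2 = - \frac{30 i \sqrt{165}}{11}$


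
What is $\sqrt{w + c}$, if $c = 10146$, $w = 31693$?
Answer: $\sqrt{41839} \approx 204.55$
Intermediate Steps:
$\sqrt{w + c} = \sqrt{31693 + 10146} = \sqrt{41839}$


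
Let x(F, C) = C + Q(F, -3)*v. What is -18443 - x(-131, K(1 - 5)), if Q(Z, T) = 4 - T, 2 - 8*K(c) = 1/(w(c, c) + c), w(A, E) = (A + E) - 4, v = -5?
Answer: -2356257/128 ≈ -18408.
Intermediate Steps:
w(A, E) = -4 + A + E
K(c) = ¼ - 1/(8*(-4 + 3*c)) (K(c) = ¼ - 1/(8*((-4 + c + c) + c)) = ¼ - 1/(8*((-4 + 2*c) + c)) = ¼ - 1/(8*(-4 + 3*c)))
x(F, C) = -35 + C (x(F, C) = C + (4 - 1*(-3))*(-5) = C + (4 + 3)*(-5) = C + 7*(-5) = C - 35 = -35 + C)
-18443 - x(-131, K(1 - 5)) = -18443 - (-35 + 3*(-3 + 2*(1 - 5))/(8*(-4 + 3*(1 - 5)))) = -18443 - (-35 + 3*(-3 + 2*(-4))/(8*(-4 + 3*(-4)))) = -18443 - (-35 + 3*(-3 - 8)/(8*(-4 - 12))) = -18443 - (-35 + (3/8)*(-11)/(-16)) = -18443 - (-35 + (3/8)*(-1/16)*(-11)) = -18443 - (-35 + 33/128) = -18443 - 1*(-4447/128) = -18443 + 4447/128 = -2356257/128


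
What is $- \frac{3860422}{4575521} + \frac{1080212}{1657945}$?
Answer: $- \frac{1457834662338}{7585962164345} \approx -0.19218$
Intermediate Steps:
$- \frac{3860422}{4575521} + \frac{1080212}{1657945} = - \frac{1457834662338}{7585962164345}$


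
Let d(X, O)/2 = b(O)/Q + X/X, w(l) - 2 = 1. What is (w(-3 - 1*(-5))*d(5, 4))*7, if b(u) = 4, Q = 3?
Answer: 98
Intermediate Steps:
w(l) = 3 (w(l) = 2 + 1 = 3)
d(X, O) = 14/3 (d(X, O) = 2*(4/3 + X/X) = 2*(4*(⅓) + 1) = 2*(4/3 + 1) = 2*(7/3) = 14/3)
(w(-3 - 1*(-5))*d(5, 4))*7 = (3*(14/3))*7 = 14*7 = 98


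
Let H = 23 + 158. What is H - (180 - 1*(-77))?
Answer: -76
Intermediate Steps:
H = 181
H - (180 - 1*(-77)) = 181 - (180 - 1*(-77)) = 181 - (180 + 77) = 181 - 1*257 = 181 - 257 = -76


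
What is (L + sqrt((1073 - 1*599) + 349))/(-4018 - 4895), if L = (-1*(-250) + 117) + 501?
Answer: -868/8913 - sqrt(823)/8913 ≈ -0.10060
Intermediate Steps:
L = 868 (L = (250 + 117) + 501 = 367 + 501 = 868)
(L + sqrt((1073 - 1*599) + 349))/(-4018 - 4895) = (868 + sqrt((1073 - 1*599) + 349))/(-4018 - 4895) = (868 + sqrt((1073 - 599) + 349))/(-8913) = (868 + sqrt(474 + 349))*(-1/8913) = (868 + sqrt(823))*(-1/8913) = -868/8913 - sqrt(823)/8913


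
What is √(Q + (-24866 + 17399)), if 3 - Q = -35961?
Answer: √28497 ≈ 168.81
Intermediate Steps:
Q = 35964 (Q = 3 - 1*(-35961) = 3 + 35961 = 35964)
√(Q + (-24866 + 17399)) = √(35964 + (-24866 + 17399)) = √(35964 - 7467) = √28497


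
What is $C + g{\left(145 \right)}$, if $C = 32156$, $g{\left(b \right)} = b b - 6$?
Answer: $53175$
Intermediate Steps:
$g{\left(b \right)} = -6 + b^{2}$ ($g{\left(b \right)} = b^{2} - 6 = -6 + b^{2}$)
$C + g{\left(145 \right)} = 32156 - \left(6 - 145^{2}\right) = 32156 + \left(-6 + 21025\right) = 32156 + 21019 = 53175$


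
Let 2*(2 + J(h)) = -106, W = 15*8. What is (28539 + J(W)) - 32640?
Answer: -4156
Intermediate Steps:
W = 120
J(h) = -55 (J(h) = -2 + (1/2)*(-106) = -2 - 53 = -55)
(28539 + J(W)) - 32640 = (28539 - 55) - 32640 = 28484 - 32640 = -4156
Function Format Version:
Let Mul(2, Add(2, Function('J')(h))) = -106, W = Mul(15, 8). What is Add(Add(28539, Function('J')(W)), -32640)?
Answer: -4156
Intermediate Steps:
W = 120
Function('J')(h) = -55 (Function('J')(h) = Add(-2, Mul(Rational(1, 2), -106)) = Add(-2, -53) = -55)
Add(Add(28539, Function('J')(W)), -32640) = Add(Add(28539, -55), -32640) = Add(28484, -32640) = -4156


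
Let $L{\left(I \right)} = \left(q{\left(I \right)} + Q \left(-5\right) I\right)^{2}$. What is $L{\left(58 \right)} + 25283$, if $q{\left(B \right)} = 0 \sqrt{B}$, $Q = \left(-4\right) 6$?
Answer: $48466883$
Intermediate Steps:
$Q = -24$
$q{\left(B \right)} = 0$
$L{\left(I \right)} = 14400 I^{2}$ ($L{\left(I \right)} = \left(0 + \left(-24\right) \left(-5\right) I\right)^{2} = \left(0 + 120 I\right)^{2} = \left(120 I\right)^{2} = 14400 I^{2}$)
$L{\left(58 \right)} + 25283 = 14400 \cdot 58^{2} + 25283 = 14400 \cdot 3364 + 25283 = 48441600 + 25283 = 48466883$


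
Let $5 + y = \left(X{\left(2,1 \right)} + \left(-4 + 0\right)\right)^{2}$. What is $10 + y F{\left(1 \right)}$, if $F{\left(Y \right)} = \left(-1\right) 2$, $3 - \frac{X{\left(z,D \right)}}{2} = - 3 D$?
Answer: $-108$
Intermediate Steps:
$X{\left(z,D \right)} = 6 + 6 D$ ($X{\left(z,D \right)} = 6 - 2 \left(- 3 D\right) = 6 + 6 D$)
$F{\left(Y \right)} = -2$
$y = 59$ ($y = -5 + \left(\left(6 + 6 \cdot 1\right) + \left(-4 + 0\right)\right)^{2} = -5 + \left(\left(6 + 6\right) - 4\right)^{2} = -5 + \left(12 - 4\right)^{2} = -5 + 8^{2} = -5 + 64 = 59$)
$10 + y F{\left(1 \right)} = 10 + 59 \left(-2\right) = 10 - 118 = -108$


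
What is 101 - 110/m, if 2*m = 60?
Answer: 292/3 ≈ 97.333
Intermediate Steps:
m = 30 (m = (1/2)*60 = 30)
101 - 110/m = 101 - 110/30 = 101 + (1/30)*(-110) = 101 - 11/3 = 292/3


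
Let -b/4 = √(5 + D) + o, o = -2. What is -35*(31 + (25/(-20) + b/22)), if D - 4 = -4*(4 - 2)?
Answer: -46095/44 ≈ -1047.6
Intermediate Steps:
D = -4 (D = 4 - 4*(4 - 2) = 4 - 4*2 = 4 - 8 = -4)
b = 4 (b = -4*(√(5 - 4) - 2) = -4*(√1 - 2) = -4*(1 - 2) = -4*(-1) = 4)
-35*(31 + (25/(-20) + b/22)) = -35*(31 + (25/(-20) + 4/22)) = -35*(31 + (25*(-1/20) + 4*(1/22))) = -35*(31 + (-5/4 + 2/11)) = -35*(31 - 47/44) = -35*1317/44 = -46095/44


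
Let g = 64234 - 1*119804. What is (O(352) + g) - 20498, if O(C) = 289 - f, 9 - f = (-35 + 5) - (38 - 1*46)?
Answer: -75810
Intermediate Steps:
g = -55570 (g = 64234 - 119804 = -55570)
f = 31 (f = 9 - ((-35 + 5) - (38 - 1*46)) = 9 - (-30 - (38 - 46)) = 9 - (-30 - 1*(-8)) = 9 - (-30 + 8) = 9 - 1*(-22) = 9 + 22 = 31)
O(C) = 258 (O(C) = 289 - 1*31 = 289 - 31 = 258)
(O(352) + g) - 20498 = (258 - 55570) - 20498 = -55312 - 20498 = -75810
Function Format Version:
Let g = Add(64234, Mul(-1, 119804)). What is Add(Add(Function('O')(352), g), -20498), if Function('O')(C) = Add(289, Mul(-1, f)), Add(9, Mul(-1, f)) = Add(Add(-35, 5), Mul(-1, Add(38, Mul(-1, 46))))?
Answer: -75810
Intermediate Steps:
g = -55570 (g = Add(64234, -119804) = -55570)
f = 31 (f = Add(9, Mul(-1, Add(Add(-35, 5), Mul(-1, Add(38, Mul(-1, 46)))))) = Add(9, Mul(-1, Add(-30, Mul(-1, Add(38, -46))))) = Add(9, Mul(-1, Add(-30, Mul(-1, -8)))) = Add(9, Mul(-1, Add(-30, 8))) = Add(9, Mul(-1, -22)) = Add(9, 22) = 31)
Function('O')(C) = 258 (Function('O')(C) = Add(289, Mul(-1, 31)) = Add(289, -31) = 258)
Add(Add(Function('O')(352), g), -20498) = Add(Add(258, -55570), -20498) = Add(-55312, -20498) = -75810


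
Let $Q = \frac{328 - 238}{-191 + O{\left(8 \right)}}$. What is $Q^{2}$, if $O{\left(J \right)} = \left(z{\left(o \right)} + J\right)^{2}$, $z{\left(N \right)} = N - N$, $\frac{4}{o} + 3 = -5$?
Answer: $\frac{8100}{16129} \approx 0.5022$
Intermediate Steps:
$o = - \frac{1}{2}$ ($o = \frac{4}{-3 - 5} = \frac{4}{-8} = 4 \left(- \frac{1}{8}\right) = - \frac{1}{2} \approx -0.5$)
$z{\left(N \right)} = 0$
$O{\left(J \right)} = J^{2}$ ($O{\left(J \right)} = \left(0 + J\right)^{2} = J^{2}$)
$Q = - \frac{90}{127}$ ($Q = \frac{328 - 238}{-191 + 8^{2}} = \frac{90}{-191 + 64} = \frac{90}{-127} = 90 \left(- \frac{1}{127}\right) = - \frac{90}{127} \approx -0.70866$)
$Q^{2} = \left(- \frac{90}{127}\right)^{2} = \frac{8100}{16129}$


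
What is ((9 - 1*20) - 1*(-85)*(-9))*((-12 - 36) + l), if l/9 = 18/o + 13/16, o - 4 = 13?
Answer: 822075/34 ≈ 24179.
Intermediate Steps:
o = 17 (o = 4 + 13 = 17)
l = 4581/272 (l = 9*(18/17 + 13/16) = 9*(509/272) = 4581/272 ≈ 16.842)
((9 - 1*20) - 1*(-85)*(-9))*((-12 - 36) + l) = ((9 - 1*20) - 1*(-85)*(-9))*((-12 - 36) + 4581/272) = ((9 - 20) + 85*(-9))*(-48 + 4581/272) = (-11 - 765)*(-8475/272) = -776*(-8475/272) = 822075/34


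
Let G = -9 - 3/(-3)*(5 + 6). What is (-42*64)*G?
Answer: -5376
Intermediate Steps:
G = 2 (G = -9 - 3*(-1/3)*11 = -9 - (-1)*11 = -9 - 1*(-11) = -9 + 11 = 2)
(-42*64)*G = -42*64*2 = -2688*2 = -5376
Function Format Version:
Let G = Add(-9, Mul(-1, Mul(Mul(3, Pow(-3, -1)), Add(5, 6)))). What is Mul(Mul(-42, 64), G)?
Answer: -5376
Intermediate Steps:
G = 2 (G = Add(-9, Mul(-1, Mul(Mul(3, Rational(-1, 3)), 11))) = Add(-9, Mul(-1, Mul(-1, 11))) = Add(-9, Mul(-1, -11)) = Add(-9, 11) = 2)
Mul(Mul(-42, 64), G) = Mul(Mul(-42, 64), 2) = Mul(-2688, 2) = -5376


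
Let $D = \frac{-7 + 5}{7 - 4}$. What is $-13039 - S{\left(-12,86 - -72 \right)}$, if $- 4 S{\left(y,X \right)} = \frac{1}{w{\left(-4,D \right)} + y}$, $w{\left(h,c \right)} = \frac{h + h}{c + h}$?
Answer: $- \frac{3755239}{288} \approx -13039.0$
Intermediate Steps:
$D = - \frac{2}{3} \approx -0.66667$
$w{\left(h,c \right)} = \frac{2 h}{c + h}$
$S{\left(y,X \right)} = - \frac{1}{4 \left(\frac{12}{7} + y\right)}$ ($S{\left(y,X \right)} = - \frac{1}{4 \left(2 \left(-4\right) \frac{1}{- \frac{2}{3} - 4} + y\right)} = - \frac{1}{4 \left(2 \left(-4\right) \frac{1}{- \frac{14}{3}} + y\right)} = - \frac{1}{4 \left(2 \left(-4\right) \left(- \frac{3}{14}\right) + y\right)} = - \frac{1}{4 \left(\frac{12}{7} + y\right)}$)
$-13039 - S{\left(-12,86 - -72 \right)} = -13039 - - \frac{7}{48 + 28 \left(-12\right)} = -13039 - - \frac{7}{48 - 336} = -13039 - - \frac{7}{-288} = -13039 - \left(-7\right) \left(- \frac{1}{288}\right) = -13039 - \frac{7}{288} = - \frac{3755239}{288}$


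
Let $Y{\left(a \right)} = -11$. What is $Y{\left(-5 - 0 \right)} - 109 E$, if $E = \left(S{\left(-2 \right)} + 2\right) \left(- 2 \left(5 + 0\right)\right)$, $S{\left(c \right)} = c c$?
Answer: $6529$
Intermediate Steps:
$S{\left(c \right)} = c^{2}$
$E = -60$ ($E = \left(\left(-2\right)^{2} + 2\right) \left(- 2 \left(5 + 0\right)\right) = \left(4 + 2\right) \left(\left(-2\right) 5\right) = 6 \left(-10\right) = -60$)
$Y{\left(-5 - 0 \right)} - 109 E = -11 - -6540 = -11 + 6540 = 6529$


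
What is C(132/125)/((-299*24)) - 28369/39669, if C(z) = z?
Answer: -2121019109/2965257750 ≈ -0.71529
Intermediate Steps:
C(132/125)/((-299*24)) - 28369/39669 = (132/125)/((-299*24)) - 28369/39669 = (132*(1/125))/(-7176) - 28369*1/39669 = (132/125)*(-1/7176) - 28369/39669 = -11/74750 - 28369/39669 = -2121019109/2965257750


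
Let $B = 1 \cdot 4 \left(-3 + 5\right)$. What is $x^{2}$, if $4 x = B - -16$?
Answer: $36$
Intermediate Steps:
$B = 8$ ($B = 4 \cdot 2 = 8$)
$x = 6$ ($x = \frac{8 - -16}{4} = \frac{8 + 16}{4} = \frac{1}{4} \cdot 24 = 6$)
$x^{2} = 6^{2} = 36$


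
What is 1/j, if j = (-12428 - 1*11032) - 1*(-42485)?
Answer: 1/19025 ≈ 5.2562e-5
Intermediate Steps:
j = 19025 (j = (-12428 - 11032) + 42485 = -23460 + 42485 = 19025)
1/j = 1/19025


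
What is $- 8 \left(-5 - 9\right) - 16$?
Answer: $96$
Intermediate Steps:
$- 8 \left(-5 - 9\right) - 16 = \left(-8\right) \left(-14\right) - 16 = 112 - 16 = 96$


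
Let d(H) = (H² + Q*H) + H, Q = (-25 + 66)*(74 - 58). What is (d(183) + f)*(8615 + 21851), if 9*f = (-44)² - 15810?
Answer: 41726416396/9 ≈ 4.6363e+9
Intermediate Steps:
Q = 656 (Q = 41*16 = 656)
f = -13874/9 (f = ((-44)² - 15810)/9 = (1936 - 15810)/9 = (⅑)*(-13874) = -13874/9 ≈ -1541.6)
d(H) = H² + 657*H (d(H) = (H² + 656*H) + H = H² + 657*H)
(d(183) + f)*(8615 + 21851) = (183*(657 + 183) - 13874/9)*(8615 + 21851) = (183*840 - 13874/9)*30466 = (153720 - 13874/9)*30466 = (1369606/9)*30466 = 41726416396/9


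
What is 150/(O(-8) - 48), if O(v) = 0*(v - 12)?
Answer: -25/8 ≈ -3.1250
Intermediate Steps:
O(v) = 0 (O(v) = 0*(-12 + v) = 0)
150/(O(-8) - 48) = 150/(0 - 48) = 150/(-48) = 150*(-1/48) = -25/8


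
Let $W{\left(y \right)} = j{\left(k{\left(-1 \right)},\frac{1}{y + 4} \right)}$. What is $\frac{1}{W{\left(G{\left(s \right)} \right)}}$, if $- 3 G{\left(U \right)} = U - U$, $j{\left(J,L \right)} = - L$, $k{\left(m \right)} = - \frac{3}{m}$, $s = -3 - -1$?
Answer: $-4$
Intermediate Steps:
$s = -2$ ($s = -3 + 1 = -2$)
$G{\left(U \right)} = 0$ ($G{\left(U \right)} = - \frac{U - U}{3} = \left(- \frac{1}{3}\right) 0 = 0$)
$W{\left(y \right)} = - \frac{1}{4 + y}$ ($W{\left(y \right)} = - \frac{1}{y + 4} = - \frac{1}{4 + y}$)
$\frac{1}{W{\left(G{\left(s \right)} \right)}} = \frac{1}{\left(-1\right) \frac{1}{4 + 0}} = \frac{1}{\left(-1\right) \frac{1}{4}} = \frac{1}{- \frac{1}{4}} = -4$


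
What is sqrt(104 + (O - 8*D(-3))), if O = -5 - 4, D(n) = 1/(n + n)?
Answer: 17*sqrt(3)/3 ≈ 9.8150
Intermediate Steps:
D(n) = 1/(2*n)
O = -9
sqrt(104 + (O - 8*D(-3))) = sqrt(104 + (-9 - 4/(-3))) = sqrt(104 + (-9 - 4*(-1)/3)) = sqrt(104 + (-9 - 8*(-1/6))) = sqrt(104 + (-9 + 4/3)) = sqrt(104 - 23/3) = sqrt(289/3) = 17*sqrt(3)/3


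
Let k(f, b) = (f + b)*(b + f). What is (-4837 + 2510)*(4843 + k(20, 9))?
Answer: -13226668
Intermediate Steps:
k(f, b) = (b + f)**2 (k(f, b) = (b + f)*(b + f) = (b + f)**2)
(-4837 + 2510)*(4843 + k(20, 9)) = (-4837 + 2510)*(4843 + (9 + 20)**2) = -2327*(4843 + 29**2) = -2327*(4843 + 841) = -2327*5684 = -13226668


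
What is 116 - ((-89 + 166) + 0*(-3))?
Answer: 39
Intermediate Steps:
116 - ((-89 + 166) + 0*(-3)) = 116 - (77 + 0) = 116 - 1*77 = 116 - 77 = 39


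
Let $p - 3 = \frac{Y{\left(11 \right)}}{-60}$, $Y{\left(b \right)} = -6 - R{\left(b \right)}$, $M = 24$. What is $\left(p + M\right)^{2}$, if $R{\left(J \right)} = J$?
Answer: $\frac{2679769}{3600} \approx 744.38$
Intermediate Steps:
$Y{\left(b \right)} = -6 - b$
$p = \frac{197}{60}$ ($p = 3 + \frac{-6 - 11}{-60} = 3 + \left(-6 - 11\right) \left(- \frac{1}{60}\right) = 3 - - \frac{17}{60} = 3 + \frac{17}{60} = \frac{197}{60} \approx 3.2833$)
$\left(p + M\right)^{2} = \left(\frac{197}{60} + 24\right)^{2} = \left(\frac{1637}{60}\right)^{2} = \frac{2679769}{3600}$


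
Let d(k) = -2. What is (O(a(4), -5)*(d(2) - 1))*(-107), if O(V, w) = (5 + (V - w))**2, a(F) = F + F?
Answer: 104004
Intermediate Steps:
a(F) = 2*F
O(V, w) = (5 + V - w)**2
(O(a(4), -5)*(d(2) - 1))*(-107) = ((5 + 2*4 - 1*(-5))**2*(-2 - 1))*(-107) = ((5 + 8 + 5)**2*(-3))*(-107) = (18**2*(-3))*(-107) = (324*(-3))*(-107) = -972*(-107) = 104004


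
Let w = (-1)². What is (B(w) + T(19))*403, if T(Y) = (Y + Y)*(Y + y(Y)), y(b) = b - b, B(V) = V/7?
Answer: 2037165/7 ≈ 2.9102e+5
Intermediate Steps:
w = 1
B(V) = V/7 (B(V) = V*(⅐) = V/7)
y(b) = 0
T(Y) = 2*Y² (T(Y) = (Y + Y)*(Y + 0) = (2*Y)*Y = 2*Y²)
(B(w) + T(19))*403 = ((⅐)*1 + 2*19²)*403 = (⅐ + 2*361)*403 = (⅐ + 722)*403 = (5055/7)*403 = 2037165/7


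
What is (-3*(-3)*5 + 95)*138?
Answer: 19320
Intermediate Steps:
(-3*(-3)*5 + 95)*138 = (9*5 + 95)*138 = (45 + 95)*138 = 140*138 = 19320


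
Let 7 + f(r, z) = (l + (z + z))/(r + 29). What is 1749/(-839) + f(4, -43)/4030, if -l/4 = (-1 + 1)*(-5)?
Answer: -232865473/111578610 ≈ -2.0870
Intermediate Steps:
l = 0 (l = -4*(-1 + 1)*(-5) = -0*(-5) = -4*0 = 0)
f(r, z) = -7 + 2*z/(29 + r) (f(r, z) = -7 + (0 + (z + z))/(r + 29) = -7 + (0 + 2*z)/(29 + r) = -7 + (2*z)/(29 + r) = -7 + 2*z/(29 + r))
1749/(-839) + f(4, -43)/4030 = 1749/(-839) + ((-203 - 7*4 + 2*(-43))/(29 + 4))/4030 = 1749*(-1/839) + ((-203 - 28 - 86)/33)*(1/4030) = -1749/839 + ((1/33)*(-317))*(1/4030) = -1749/839 - 317/33*1/4030 = -1749/839 - 317/132990 = -232865473/111578610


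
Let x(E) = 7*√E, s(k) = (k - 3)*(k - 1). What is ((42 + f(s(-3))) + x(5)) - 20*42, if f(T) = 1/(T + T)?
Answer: -38303/48 + 7*√5 ≈ -782.33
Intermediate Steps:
s(k) = (-1 + k)*(-3 + k) (s(k) = (-3 + k)*(-1 + k) = (-1 + k)*(-3 + k))
f(T) = 1/(2*T)
((42 + f(s(-3))) + x(5)) - 20*42 = ((42 + 1/(2*(3 + (-3)² - 4*(-3)))) + 7*√5) - 20*42 = ((42 + 1/(2*(3 + 9 + 12))) + 7*√5) - 840 = ((42 + (½)/24) + 7*√5) - 840 = ((42 + (½)*(1/24)) + 7*√5) - 840 = ((42 + 1/48) + 7*√5) - 840 = (2017/48 + 7*√5) - 840 = -38303/48 + 7*√5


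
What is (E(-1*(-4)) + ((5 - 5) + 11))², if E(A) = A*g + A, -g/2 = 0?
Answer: 225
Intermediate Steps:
g = 0 (g = -2*0 = 0)
E(A) = A (E(A) = A*0 + A = 0 + A = A)
(E(-1*(-4)) + ((5 - 5) + 11))² = (-1*(-4) + ((5 - 5) + 11))² = (4 + (0 + 11))² = (4 + 11)² = 15² = 225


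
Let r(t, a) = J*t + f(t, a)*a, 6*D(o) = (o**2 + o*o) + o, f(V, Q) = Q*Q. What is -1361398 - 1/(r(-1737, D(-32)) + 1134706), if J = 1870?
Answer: -48764693681657/35819572 ≈ -1.3614e+6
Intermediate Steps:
f(V, Q) = Q**2
D(o) = o**2/3 + o/6 (D(o) = ((o**2 + o*o) + o)/6 = ((o**2 + o**2) + o)/6 = (2*o**2 + o)/6 = (o + 2*o**2)/6 = o**2/3 + o/6)
r(t, a) = a**3 + 1870*t (r(t, a) = 1870*t + a**2*a = 1870*t + a**3 = a**3 + 1870*t)
-1361398 - 1/(r(-1737, D(-32)) + 1134706) = -1361398 - 1/((((1/6)*(-32)*(1 + 2*(-32)))**3 + 1870*(-1737)) + 1134706) = -1361398 - 1/((((1/6)*(-32)*(1 - 64))**3 - 3248190) + 1134706) = -1361398 - 1/((((1/6)*(-32)*(-63))**3 - 3248190) + 1134706) = -1361398 - 1/((336**3 - 3248190) + 1134706) = -1361398 - 1/((37933056 - 3248190) + 1134706) = -1361398 - 1/(34684866 + 1134706) = -1361398 - 1/35819572 = -48764693681657/35819572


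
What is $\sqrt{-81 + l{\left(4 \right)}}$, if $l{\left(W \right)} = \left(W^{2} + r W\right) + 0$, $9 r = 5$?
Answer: $\frac{i \sqrt{565}}{3} \approx 7.9232 i$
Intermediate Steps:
$r = \frac{5}{9}$ ($r = \frac{1}{9} \cdot 5 = \frac{5}{9} \approx 0.55556$)
$l{\left(W \right)} = W^{2} + \frac{5 W}{9}$ ($l{\left(W \right)} = \left(W^{2} + \frac{5 W}{9}\right) + 0 = W^{2} + \frac{5 W}{9}$)
$\sqrt{-81 + l{\left(4 \right)}} = \sqrt{-81 + \frac{1}{9} \cdot 4 \left(5 + 9 \cdot 4\right)} = \sqrt{-81 + \frac{1}{9} \cdot 4 \left(5 + 36\right)} = \sqrt{-81 + \frac{1}{9} \cdot 4 \cdot 41} = \sqrt{-81 + \frac{164}{9}} = \sqrt{- \frac{565}{9}} = \frac{i \sqrt{565}}{3}$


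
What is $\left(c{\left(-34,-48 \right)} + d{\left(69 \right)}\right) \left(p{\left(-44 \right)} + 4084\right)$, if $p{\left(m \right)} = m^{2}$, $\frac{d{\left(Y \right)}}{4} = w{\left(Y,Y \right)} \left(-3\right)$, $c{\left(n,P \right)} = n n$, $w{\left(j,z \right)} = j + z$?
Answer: $-3010000$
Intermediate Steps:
$c{\left(n,P \right)} = n^{2}$
$d{\left(Y \right)} = - 24 Y$ ($d{\left(Y \right)} = 4 \left(Y + Y\right) \left(-3\right) = 4 \cdot 2 Y \left(-3\right) = 4 \left(- 6 Y\right) = - 24 Y$)
$\left(c{\left(-34,-48 \right)} + d{\left(69 \right)}\right) \left(p{\left(-44 \right)} + 4084\right) = \left(\left(-34\right)^{2} - 1656\right) \left(\left(-44\right)^{2} + 4084\right) = \left(1156 - 1656\right) \left(1936 + 4084\right) = \left(-500\right) 6020 = -3010000$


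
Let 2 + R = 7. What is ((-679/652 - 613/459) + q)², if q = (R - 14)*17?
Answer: 2162188713434281/89561335824 ≈ 24142.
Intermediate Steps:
R = 5 (R = -2 + 7 = 5)
q = -153 (q = (5 - 14)*17 = -9*17 = -153)
((-679/652 - 613/459) + q)² = ((-679/652 - 613/459) - 153)² = (-711337/299268 - 153)² = (-46499341/299268)² = 2162188713434281/89561335824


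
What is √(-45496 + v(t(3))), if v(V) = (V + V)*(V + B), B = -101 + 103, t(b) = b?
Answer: I*√45466 ≈ 213.23*I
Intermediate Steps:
B = 2
v(V) = 2*V*(2 + V) (v(V) = (V + V)*(V + 2) = (2*V)*(2 + V) = 2*V*(2 + V))
√(-45496 + v(t(3))) = √(-45496 + 2*3*(2 + 3)) = √(-45496 + 2*3*5) = √(-45496 + 30) = √(-45466) = I*√45466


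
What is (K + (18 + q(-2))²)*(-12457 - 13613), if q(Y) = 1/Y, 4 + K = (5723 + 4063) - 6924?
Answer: -164983995/2 ≈ -8.2492e+7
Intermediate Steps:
K = 2858 (K = -4 + ((5723 + 4063) - 6924) = -4 + (9786 - 6924) = -4 + 2862 = 2858)
(K + (18 + q(-2))²)*(-12457 - 13613) = (2858 + (18 + 1/(-2))²)*(-12457 - 13613) = (2858 + (18 - ½)²)*(-26070) = (2858 + (35/2)²)*(-26070) = (2858 + 1225/4)*(-26070) = (12657/4)*(-26070) = -164983995/2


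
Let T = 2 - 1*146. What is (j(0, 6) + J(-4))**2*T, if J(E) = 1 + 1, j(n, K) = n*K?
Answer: -576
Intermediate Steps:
j(n, K) = K*n
J(E) = 2
T = -144 (T = 2 - 146 = -144)
(j(0, 6) + J(-4))**2*T = (6*0 + 2)**2*(-144) = (0 + 2)**2*(-144) = 2**2*(-144) = 4*(-144) = -576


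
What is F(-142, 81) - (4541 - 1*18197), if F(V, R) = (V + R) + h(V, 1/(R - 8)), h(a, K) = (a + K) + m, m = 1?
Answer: 982143/73 ≈ 13454.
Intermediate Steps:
h(a, K) = 1 + K + a (h(a, K) = (a + K) + 1 = (K + a) + 1 = 1 + K + a)
F(V, R) = 1 + R + 1/(-8 + R) + 2*V (F(V, R) = (V + R) + (1 + 1/(R - 8) + V) = (R + V) + (1 + 1/(-8 + R) + V) = (R + V) + (1 + V + 1/(-8 + R)) = 1 + R + 1/(-8 + R) + 2*V)
F(-142, 81) - (4541 - 1*18197) = (1 + (-8 + 81)*(1 + 81 + 2*(-142)))/(-8 + 81) - (4541 - 1*18197) = (1 + 73*(1 + 81 - 284))/73 - (4541 - 18197) = (1 + 73*(-202))/73 - 1*(-13656) = (1 - 14746)/73 + 13656 = (1/73)*(-14745) + 13656 = -14745/73 + 13656 = 982143/73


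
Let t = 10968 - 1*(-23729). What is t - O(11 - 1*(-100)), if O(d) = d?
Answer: 34586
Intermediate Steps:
t = 34697 (t = 10968 + 23729 = 34697)
t - O(11 - 1*(-100)) = 34697 - (11 - 1*(-100)) = 34697 - (11 + 100) = 34697 - 1*111 = 34697 - 111 = 34586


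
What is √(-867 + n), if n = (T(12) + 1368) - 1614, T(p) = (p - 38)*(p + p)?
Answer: 3*I*√193 ≈ 41.677*I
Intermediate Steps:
T(p) = 2*p*(-38 + p) (T(p) = (-38 + p)*(2*p) = 2*p*(-38 + p))
n = -870 (n = (2*12*(-38 + 12) + 1368) - 1614 = (2*12*(-26) + 1368) - 1614 = (-624 + 1368) - 1614 = 744 - 1614 = -870)
√(-867 + n) = √(-867 - 870) = √(-1737) = 3*I*√193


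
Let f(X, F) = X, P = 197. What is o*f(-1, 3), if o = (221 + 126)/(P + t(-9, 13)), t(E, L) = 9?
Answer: -347/206 ≈ -1.6845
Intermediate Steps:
o = 347/206 (o = (221 + 126)/(197 + 9) = 347/206 ≈ 1.6845)
o*f(-1, 3) = (347/206)*(-1) = -347/206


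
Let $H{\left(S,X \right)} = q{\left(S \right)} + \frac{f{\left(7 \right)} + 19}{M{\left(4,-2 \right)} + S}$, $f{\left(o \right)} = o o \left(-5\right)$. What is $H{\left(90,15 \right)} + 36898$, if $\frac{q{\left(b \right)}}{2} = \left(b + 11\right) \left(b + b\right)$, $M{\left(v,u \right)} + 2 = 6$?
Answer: $\frac{3443013}{47} \approx 73256.0$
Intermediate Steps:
$M{\left(v,u \right)} = 4$ ($M{\left(v,u \right)} = -2 + 6 = 4$)
$f{\left(o \right)} = - 5 o^{2}$ ($f{\left(o \right)} = o^{2} \left(-5\right) = - 5 o^{2}$)
$q{\left(b \right)} = 4 b \left(11 + b\right)$ ($q{\left(b \right)} = 2 \left(b + 11\right) \left(b + b\right) = 2 \left(11 + b\right) 2 b = 2 \cdot 2 b \left(11 + b\right) = 4 b \left(11 + b\right)$)
$H{\left(S,X \right)} = - \frac{226}{4 + S} + 4 S \left(11 + S\right)$ ($H{\left(S,X \right)} = 4 S \left(11 + S\right) + \frac{- 5 \cdot 7^{2} + 19}{4 + S} = 4 S \left(11 + S\right) + \frac{\left(-5\right) 49 + 19}{4 + S} = 4 S \left(11 + S\right) + \frac{-245 + 19}{4 + S} = 4 S \left(11 + S\right) - \frac{226}{4 + S} = - \frac{226}{4 + S} + 4 S \left(11 + S\right)$)
$H{\left(90,15 \right)} + 36898 = \frac{2 \left(-113 + 2 \cdot 90^{3} + 30 \cdot 90^{2} + 88 \cdot 90\right)}{4 + 90} + 36898 = \frac{2 \left(-113 + 2 \cdot 729000 + 30 \cdot 8100 + 7920\right)}{94} + 36898 = 2 \cdot \frac{1}{94} \left(-113 + 1458000 + 243000 + 7920\right) + 36898 = 2 \cdot \frac{1}{94} \cdot 1708807 + 36898 = \frac{1708807}{47} + 36898 = \frac{3443013}{47}$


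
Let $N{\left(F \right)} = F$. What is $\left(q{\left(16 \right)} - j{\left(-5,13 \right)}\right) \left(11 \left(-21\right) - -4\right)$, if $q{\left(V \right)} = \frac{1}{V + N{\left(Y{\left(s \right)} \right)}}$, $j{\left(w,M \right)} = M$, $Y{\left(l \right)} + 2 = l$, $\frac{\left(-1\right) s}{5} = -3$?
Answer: $\frac{85352}{29} \approx 2943.2$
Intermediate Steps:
$s = 15$ ($s = \left(-5\right) \left(-3\right) = 15$)
$Y{\left(l \right)} = -2 + l$
$q{\left(V \right)} = \frac{1}{13 + V}$ ($q{\left(V \right)} = \frac{1}{V + \left(-2 + 15\right)} = \frac{1}{V + 13} = \frac{1}{13 + V}$)
$\left(q{\left(16 \right)} - j{\left(-5,13 \right)}\right) \left(11 \left(-21\right) - -4\right) = \left(\frac{1}{13 + 16} - 13\right) \left(11 \left(-21\right) - -4\right) = \left(\frac{1}{29} - 13\right) \left(-231 + 4\right) = \left(\frac{1}{29} - 13\right) \left(-227\right) = \left(- \frac{376}{29}\right) \left(-227\right) = \frac{85352}{29}$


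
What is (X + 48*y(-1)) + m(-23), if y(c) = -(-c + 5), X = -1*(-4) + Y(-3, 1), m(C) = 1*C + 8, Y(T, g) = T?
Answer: -302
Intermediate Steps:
m(C) = 8 + C (m(C) = C + 8 = 8 + C)
X = 1 (X = -1*(-4) - 3 = 4 - 3 = 1)
y(c) = -5 + c (y(c) = -(5 - c) = -5 + c)
(X + 48*y(-1)) + m(-23) = (1 + 48*(-5 - 1)) + (8 - 23) = (1 + 48*(-6)) - 15 = (1 - 288) - 15 = -287 - 15 = -302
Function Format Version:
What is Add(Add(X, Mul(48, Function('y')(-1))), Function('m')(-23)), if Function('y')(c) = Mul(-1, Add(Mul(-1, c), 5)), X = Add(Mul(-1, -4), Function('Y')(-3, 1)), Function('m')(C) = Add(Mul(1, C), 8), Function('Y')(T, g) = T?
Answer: -302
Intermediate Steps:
Function('m')(C) = Add(8, C) (Function('m')(C) = Add(C, 8) = Add(8, C))
X = 1 (X = Add(Mul(-1, -4), -3) = Add(4, -3) = 1)
Function('y')(c) = Add(-5, c) (Function('y')(c) = Mul(-1, Add(5, Mul(-1, c))) = Add(-5, c))
Add(Add(X, Mul(48, Function('y')(-1))), Function('m')(-23)) = Add(Add(1, Mul(48, Add(-5, -1))), Add(8, -23)) = Add(Add(1, Mul(48, -6)), -15) = Add(Add(1, -288), -15) = Add(-287, -15) = -302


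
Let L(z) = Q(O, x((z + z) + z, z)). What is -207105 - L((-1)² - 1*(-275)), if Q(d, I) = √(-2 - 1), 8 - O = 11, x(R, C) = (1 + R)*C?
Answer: -207105 - I*√3 ≈ -2.0711e+5 - 1.732*I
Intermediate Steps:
x(R, C) = C*(1 + R)
O = -3 (O = 8 - 1*11 = 8 - 11 = -3)
Q(d, I) = I*√3 (Q(d, I) = √(-3) = I*√3)
L(z) = I*√3
-207105 - L((-1)² - 1*(-275)) = -207105 - I*√3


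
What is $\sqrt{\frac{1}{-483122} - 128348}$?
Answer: $\frac{i \sqrt{29957304551310754}}{483122} \approx 358.26 i$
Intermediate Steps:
$\sqrt{\frac{1}{-483122} - 128348} = \sqrt{- \frac{1}{483122} - 128348} = \sqrt{- \frac{62007742457}{483122}} = \frac{i \sqrt{29957304551310754}}{483122}$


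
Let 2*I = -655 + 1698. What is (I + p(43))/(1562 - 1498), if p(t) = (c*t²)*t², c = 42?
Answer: 287180327/128 ≈ 2.2436e+6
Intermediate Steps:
I = 1043/2 (I = (-655 + 1698)/2 = (½)*1043 = 1043/2 ≈ 521.50)
p(t) = 42*t⁴ (p(t) = (42*t²)*t² = 42*t⁴)
(I + p(43))/(1562 - 1498) = (1043/2 + 42*43⁴)/(1562 - 1498) = (1043/2 + 42*3418801)/64 = (1043/2 + 143589642)*(1/64) = (287180327/2)*(1/64) = 287180327/128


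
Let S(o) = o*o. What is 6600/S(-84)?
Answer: 275/294 ≈ 0.93537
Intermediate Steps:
S(o) = o**2
6600/S(-84) = 6600/((-84)**2) = 6600/7056 = 6600*(1/7056) = 275/294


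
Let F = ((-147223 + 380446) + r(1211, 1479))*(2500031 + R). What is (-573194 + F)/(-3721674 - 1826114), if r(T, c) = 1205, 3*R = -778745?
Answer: -787835224681/8321682 ≈ -94673.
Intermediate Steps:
R = -778745/3 (R = (⅓)*(-778745) = -778745/3 ≈ -2.5958e+5)
F = 1575672168944/3 (F = ((-147223 + 380446) + 1205)*(2500031 - 778745/3) = (233223 + 1205)*(6721348/3) = 234428*(6721348/3) = 1575672168944/3 ≈ 5.2522e+11)
(-573194 + F)/(-3721674 - 1826114) = (-573194 + 1575672168944/3)/(-3721674 - 1826114) = (1575670449362/3)/(-5547788) = (1575670449362/3)*(-1/5547788) = -787835224681/8321682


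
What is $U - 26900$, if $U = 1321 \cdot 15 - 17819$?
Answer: $-24904$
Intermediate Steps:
$U = 1996$ ($U = 19815 - 17819 = 1996$)
$U - 26900 = 1996 - 26900 = -24904$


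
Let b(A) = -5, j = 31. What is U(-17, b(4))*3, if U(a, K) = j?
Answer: 93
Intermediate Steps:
U(a, K) = 31
U(-17, b(4))*3 = 31*3 = 93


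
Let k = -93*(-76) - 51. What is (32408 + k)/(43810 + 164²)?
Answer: 39425/70706 ≈ 0.55759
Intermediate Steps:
k = 7017 (k = 7068 - 51 = 7017)
(32408 + k)/(43810 + 164²) = (32408 + 7017)/(43810 + 164²) = 39425/(43810 + 26896) = 39425/70706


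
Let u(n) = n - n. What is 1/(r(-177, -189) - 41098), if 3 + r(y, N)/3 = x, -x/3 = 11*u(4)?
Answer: -1/41107 ≈ -2.4327e-5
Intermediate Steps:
u(n) = 0
x = 0 (x = -33*0 = -3*0 = 0)
r(y, N) = -9 (r(y, N) = -9 + 3*0 = -9 + 0 = -9)
1/(r(-177, -189) - 41098) = 1/(-9 - 41098) = 1/(-41107) = -1/41107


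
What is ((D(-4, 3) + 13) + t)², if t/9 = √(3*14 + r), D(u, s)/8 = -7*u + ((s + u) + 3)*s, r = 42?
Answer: 88029 + 10260*√21 ≈ 1.3505e+5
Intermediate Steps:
D(u, s) = -56*u + 8*s*(3 + s + u) (D(u, s) = 8*(-7*u + ((s + u) + 3)*s) = 8*(-7*u + (3 + s + u)*s) = 8*(-7*u + s*(3 + s + u)) = -56*u + 8*s*(3 + s + u))
t = 18*√21 (t = 9*√(3*14 + 42) = 9*√(42 + 42) = 9*√84 = 9*(2*√21) = 18*√21 ≈ 82.486)
((D(-4, 3) + 13) + t)² = (((-56*(-4) + 8*3² + 24*3 + 8*3*(-4)) + 13) + 18*√21)² = (((224 + 8*9 + 72 - 96) + 13) + 18*√21)² = (((224 + 72 + 72 - 96) + 13) + 18*√21)² = ((272 + 13) + 18*√21)² = (285 + 18*√21)²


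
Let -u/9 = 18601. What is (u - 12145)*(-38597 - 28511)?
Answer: 12049509832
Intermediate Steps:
u = -167409 (u = -9*18601 = -167409)
(u - 12145)*(-38597 - 28511) = (-167409 - 12145)*(-38597 - 28511) = -179554*(-67108) = 12049509832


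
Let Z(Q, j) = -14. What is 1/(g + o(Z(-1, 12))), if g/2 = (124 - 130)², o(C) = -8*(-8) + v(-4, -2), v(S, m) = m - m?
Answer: 1/136 ≈ 0.0073529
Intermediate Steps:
v(S, m) = 0
o(C) = 64 (o(C) = -8*(-8) + 0 = 64 + 0 = 64)
g = 72 (g = 2*(124 - 130)² = 2*(-6)² = 2*36 = 72)
1/(g + o(Z(-1, 12))) = 1/(72 + 64) = 1/136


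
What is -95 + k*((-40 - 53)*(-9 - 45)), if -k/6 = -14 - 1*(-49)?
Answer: -1054715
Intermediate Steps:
k = -210 (k = -6*(-14 - 1*(-49)) = -6*(-14 + 49) = -6*35 = -210)
-95 + k*((-40 - 53)*(-9 - 45)) = -95 - 210*(-40 - 53)*(-9 - 45) = -95 - (-19530)*(-54) = -95 - 210*5022 = -95 - 1054620 = -1054715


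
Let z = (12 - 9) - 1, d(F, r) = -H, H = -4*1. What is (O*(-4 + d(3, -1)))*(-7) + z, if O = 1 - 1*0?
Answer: 2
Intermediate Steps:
H = -4
d(F, r) = 4 (d(F, r) = -1*(-4) = 4)
O = 1 (O = 1 + 0 = 1)
z = 2 (z = 3 - 1 = 2)
(O*(-4 + d(3, -1)))*(-7) + z = (1*(-4 + 4))*(-7) + 2 = (1*0)*(-7) + 2 = 0*(-7) + 2 = 0 + 2 = 2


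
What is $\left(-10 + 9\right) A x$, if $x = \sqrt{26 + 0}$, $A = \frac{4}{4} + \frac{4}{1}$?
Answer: $- 5 \sqrt{26} \approx -25.495$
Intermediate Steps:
$A = 5$ ($A = 4 \cdot \frac{1}{4} + 4 \cdot 1 = 1 + 4 = 5$)
$x = \sqrt{26} \approx 5.099$
$\left(-10 + 9\right) A x = \left(-10 + 9\right) 5 \sqrt{26} = \left(-1\right) 5 \sqrt{26} = - 5 \sqrt{26}$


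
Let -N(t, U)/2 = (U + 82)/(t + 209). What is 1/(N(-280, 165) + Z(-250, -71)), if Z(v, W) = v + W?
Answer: -71/22297 ≈ -0.0031843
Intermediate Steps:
Z(v, W) = W + v
N(t, U) = -2*(82 + U)/(209 + t) (N(t, U) = -2*(U + 82)/(t + 209) = -2*(82 + U)/(209 + t))
1/(N(-280, 165) + Z(-250, -71)) = 1/(2*(-82 - 1*165)/(209 - 280) + (-71 - 250)) = 1/(2*(-82 - 165)/(-71) - 321) = 1/(2*(-1/71)*(-247) - 321) = 1/(494/71 - 321) = 1/(-22297/71) = -71/22297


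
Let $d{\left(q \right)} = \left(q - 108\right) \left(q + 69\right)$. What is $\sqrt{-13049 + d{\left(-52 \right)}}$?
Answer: $i \sqrt{15769} \approx 125.57 i$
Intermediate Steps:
$d{\left(q \right)} = \left(-108 + q\right) \left(69 + q\right)$
$\sqrt{-13049 + d{\left(-52 \right)}} = \sqrt{-13049 - \left(5424 - 2704\right)} = \sqrt{-13049 + \left(-7452 + 2704 + 2028\right)} = \sqrt{-13049 - 2720} = \sqrt{-15769} = i \sqrt{15769}$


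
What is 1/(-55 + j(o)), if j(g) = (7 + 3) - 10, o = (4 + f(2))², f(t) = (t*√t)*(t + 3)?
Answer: -1/55 ≈ -0.018182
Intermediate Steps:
f(t) = t^(3/2)*(3 + t)
o = (4 + 10*√2)² (o = (4 + 2^(3/2)*(3 + 2))² = (4 + (2*√2)*5)² = (4 + 10*√2)² ≈ 329.14)
j(g) = 0 (j(g) = 10 - 10 = 0)
1/(-55 + j(o)) = 1/(-55 + 0) = 1/(-55) = -1/55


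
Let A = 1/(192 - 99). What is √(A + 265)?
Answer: √2292078/93 ≈ 16.279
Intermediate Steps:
A = 1/93 ≈ 0.010753
√(A + 265) = √(1/93 + 265) = √(24646/93) = √2292078/93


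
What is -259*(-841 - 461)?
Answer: 337218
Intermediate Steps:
-259*(-841 - 461) = -259*(-1302) = 337218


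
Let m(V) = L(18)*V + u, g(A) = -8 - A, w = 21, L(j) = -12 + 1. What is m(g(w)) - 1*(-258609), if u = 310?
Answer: 259238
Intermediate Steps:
L(j) = -11
m(V) = 310 - 11*V (m(V) = -11*V + 310 = 310 - 11*V)
m(g(w)) - 1*(-258609) = (310 - 11*(-8 - 1*21)) - 1*(-258609) = (310 - 11*(-8 - 21)) + 258609 = (310 - 11*(-29)) + 258609 = (310 + 319) + 258609 = 629 + 258609 = 259238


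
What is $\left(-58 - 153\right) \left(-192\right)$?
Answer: $40512$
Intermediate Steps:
$\left(-58 - 153\right) \left(-192\right) = \left(-211\right) \left(-192\right) = 40512$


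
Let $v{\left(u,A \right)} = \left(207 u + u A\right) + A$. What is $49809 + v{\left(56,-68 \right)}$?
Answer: $57525$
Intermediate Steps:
$v{\left(u,A \right)} = A + 207 u + A u$ ($v{\left(u,A \right)} = \left(207 u + A u\right) + A = A + 207 u + A u$)
$49809 + v{\left(56,-68 \right)} = 49809 - -7716 = 49809 + 7716 = 57525$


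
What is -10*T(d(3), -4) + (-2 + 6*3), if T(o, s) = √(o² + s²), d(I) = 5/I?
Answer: -82/3 ≈ -27.333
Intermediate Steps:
-10*T(d(3), -4) + (-2 + 6*3) = -10*√((5/3)² + (-4)²) + (-2 + 6*3) = -10*√((5*(⅓))² + 16) + (-2 + 18) = -10*√((5/3)² + 16) + 16 = -10*√(25/9 + 16) + 16 = -10*√(169/9) + 16 = -10*13/3 + 16 = -130/3 + 16 = -82/3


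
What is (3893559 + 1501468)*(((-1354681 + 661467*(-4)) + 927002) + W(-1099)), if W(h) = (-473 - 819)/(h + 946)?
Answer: -149236411434869/9 ≈ -1.6582e+13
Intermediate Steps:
W(h) = -1292/(946 + h)
(3893559 + 1501468)*(((-1354681 + 661467*(-4)) + 927002) + W(-1099)) = (3893559 + 1501468)*(((-1354681 + 661467*(-4)) + 927002) - 1292/(946 - 1099)) = 5395027*(((-1354681 - 2645868) + 927002) - 1292/(-153)) = 5395027*((-4000549 + 927002) - 1292*(-1/153)) = 5395027*(-3073547 + 76/9) = 5395027*(-27661847/9) = -149236411434869/9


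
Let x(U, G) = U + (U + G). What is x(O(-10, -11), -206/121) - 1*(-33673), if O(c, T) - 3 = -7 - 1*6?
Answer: 4071807/121 ≈ 33651.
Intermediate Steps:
O(c, T) = -10 (O(c, T) = 3 + (-7 - 1*6) = 3 + (-7 - 6) = 3 - 13 = -10)
x(U, G) = G + 2*U (x(U, G) = U + (G + U) = G + 2*U)
x(O(-10, -11), -206/121) - 1*(-33673) = (-206/121 + 2*(-10)) - 1*(-33673) = (-206*1/121 - 20) + 33673 = (-206/121 - 20) + 33673 = -2626/121 + 33673 = 4071807/121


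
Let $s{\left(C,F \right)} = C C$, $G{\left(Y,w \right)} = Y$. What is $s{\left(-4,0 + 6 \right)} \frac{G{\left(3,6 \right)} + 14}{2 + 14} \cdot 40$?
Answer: $680$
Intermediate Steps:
$s{\left(C,F \right)} = C^{2}$
$s{\left(-4,0 + 6 \right)} \frac{G{\left(3,6 \right)} + 14}{2 + 14} \cdot 40 = \left(-4\right)^{2} \frac{3 + 14}{2 + 14} \cdot 40 = 16 \cdot \frac{17}{16} \cdot 40 = 17 \cdot 40 = 680$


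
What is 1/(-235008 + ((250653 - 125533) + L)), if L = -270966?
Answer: -1/380854 ≈ -2.6257e-6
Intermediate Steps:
1/(-235008 + ((250653 - 125533) + L)) = 1/(-235008 + ((250653 - 125533) - 270966)) = 1/(-235008 + (125120 - 270966)) = 1/(-235008 - 145846) = 1/(-380854) = -1/380854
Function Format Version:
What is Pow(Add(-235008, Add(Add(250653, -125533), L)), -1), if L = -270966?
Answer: Rational(-1, 380854) ≈ -2.6257e-6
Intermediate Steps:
Pow(Add(-235008, Add(Add(250653, -125533), L)), -1) = Pow(Add(-235008, Add(Add(250653, -125533), -270966)), -1) = Pow(Add(-235008, Add(125120, -270966)), -1) = Pow(Add(-235008, -145846), -1) = Pow(-380854, -1) = Rational(-1, 380854)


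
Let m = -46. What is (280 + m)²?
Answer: 54756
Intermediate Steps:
(280 + m)² = (280 - 46)² = 234² = 54756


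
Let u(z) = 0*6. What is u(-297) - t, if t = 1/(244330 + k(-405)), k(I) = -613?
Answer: -1/243717 ≈ -4.1031e-6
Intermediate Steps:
u(z) = 0
t = 1/243717 (t = 1/(244330 - 613) = 1/243717 ≈ 4.1031e-6)
u(-297) - t = 0 - 1*1/243717 = 0 - 1/243717 = -1/243717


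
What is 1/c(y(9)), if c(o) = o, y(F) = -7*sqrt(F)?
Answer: -1/21 ≈ -0.047619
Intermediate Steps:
1/c(y(9)) = 1/(-7*sqrt(9)) = 1/(-7*3) = 1/(-21) = -1/21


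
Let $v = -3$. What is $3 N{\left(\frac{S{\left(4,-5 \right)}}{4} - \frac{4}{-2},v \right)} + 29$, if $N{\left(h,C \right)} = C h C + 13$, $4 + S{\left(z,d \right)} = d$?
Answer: $\frac{245}{4} \approx 61.25$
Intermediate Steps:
$S{\left(z,d \right)} = -4 + d$
$N{\left(h,C \right)} = 13 + h C^{2}$ ($N{\left(h,C \right)} = h C^{2} + 13 = 13 + h C^{2}$)
$3 N{\left(\frac{S{\left(4,-5 \right)}}{4} - \frac{4}{-2},v \right)} + 29 = 3 \left(13 + \left(\frac{-4 - 5}{4} - \frac{4}{-2}\right) \left(-3\right)^{2}\right) + 29 = 3 \left(13 + \left(\left(-9\right) \frac{1}{4} - -2\right) 9\right) + 29 = 3 \left(13 + \left(- \frac{9}{4} + 2\right) 9\right) + 29 = 3 \left(13 - \frac{9}{4}\right) + 29 = 3 \cdot \frac{43}{4} + 29 = \frac{129}{4} + 29 = \frac{245}{4}$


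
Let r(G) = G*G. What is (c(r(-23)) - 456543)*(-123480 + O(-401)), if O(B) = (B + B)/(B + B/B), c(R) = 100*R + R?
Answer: 4977570847643/100 ≈ 4.9776e+10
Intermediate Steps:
r(G) = G**2
c(R) = 101*R
O(B) = 2*B/(1 + B) (O(B) = (2*B)/(B + 1) = (2*B)/(1 + B) = 2*B/(1 + B))
(c(r(-23)) - 456543)*(-123480 + O(-401)) = (101*(-23)**2 - 456543)*(-123480 + 2*(-401)/(1 - 401)) = (101*529 - 456543)*(-123480 + 2*(-401)/(-400)) = (53429 - 456543)*(-123480 + 2*(-401)*(-1/400)) = -403114*(-123480 + 401/200) = -403114*(-24695599/200) = 4977570847643/100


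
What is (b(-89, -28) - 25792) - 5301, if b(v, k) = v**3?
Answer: -736062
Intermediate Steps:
(b(-89, -28) - 25792) - 5301 = ((-89)**3 - 25792) - 5301 = (-704969 - 25792) - 5301 = -730761 - 5301 = -736062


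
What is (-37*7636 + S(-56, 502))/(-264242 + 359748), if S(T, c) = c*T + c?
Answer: -155071/47753 ≈ -3.2474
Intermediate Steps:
S(T, c) = c + T*c (S(T, c) = T*c + c = c + T*c)
(-37*7636 + S(-56, 502))/(-264242 + 359748) = (-37*7636 + 502*(1 - 56))/(-264242 + 359748) = (-282532 + 502*(-55))/95506 = (-282532 - 27610)*(1/95506) = -310142*1/95506 = -155071/47753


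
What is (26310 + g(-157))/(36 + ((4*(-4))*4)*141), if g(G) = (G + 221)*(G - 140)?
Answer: -1217/1498 ≈ -0.81242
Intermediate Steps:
g(G) = (-140 + G)*(221 + G) (g(G) = (221 + G)*(-140 + G) = (-140 + G)*(221 + G))
(26310 + g(-157))/(36 + ((4*(-4))*4)*141) = (26310 + (-30940 + (-157)² + 81*(-157)))/(36 + ((4*(-4))*4)*141) = (26310 + (-30940 + 24649 - 12717))/(36 - 16*4*141) = (26310 - 19008)/(36 - 64*141) = 7302/(36 - 9024) = 7302/(-8988) = 7302*(-1/8988) = -1217/1498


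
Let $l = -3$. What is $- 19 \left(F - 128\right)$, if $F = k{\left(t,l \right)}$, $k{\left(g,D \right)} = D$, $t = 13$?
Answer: $2489$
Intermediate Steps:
$F = -3$
$- 19 \left(F - 128\right) = - 19 \left(-3 - 128\right) = \left(-19\right) \left(-131\right) = 2489$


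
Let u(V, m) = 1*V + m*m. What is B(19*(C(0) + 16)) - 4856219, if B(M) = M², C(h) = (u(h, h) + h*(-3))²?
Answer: -4763803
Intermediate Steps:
u(V, m) = V + m²
C(h) = (h² - 2*h)² (C(h) = ((h + h²) + h*(-3))² = ((h + h²) - 3*h)² = (h² - 2*h)²)
B(19*(C(0) + 16)) - 4856219 = (19*(0²*(-2 + 0)² + 16))² - 4856219 = (19*(0*(-2)² + 16))² - 4856219 = (19*(0*4 + 16))² - 4856219 = (19*(0 + 16))² - 4856219 = (19*16)² - 4856219 = 304² - 4856219 = 92416 - 4856219 = -4763803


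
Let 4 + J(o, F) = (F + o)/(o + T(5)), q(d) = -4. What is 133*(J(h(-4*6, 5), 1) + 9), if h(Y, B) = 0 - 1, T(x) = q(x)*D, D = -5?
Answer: 665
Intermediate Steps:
T(x) = 20 (T(x) = -4*(-5) = 20)
h(Y, B) = -1
J(o, F) = -4 + (F + o)/(20 + o) (J(o, F) = -4 + (F + o)/(o + 20) = -4 + (F + o)/(20 + o))
133*(J(h(-4*6, 5), 1) + 9) = 133*((-80 + 1 - 3*(-1))/(20 - 1) + 9) = 133*((-80 + 1 + 3)/19 + 9) = 133*((1/19)*(-76) + 9) = 133*(-4 + 9) = 133*5 = 665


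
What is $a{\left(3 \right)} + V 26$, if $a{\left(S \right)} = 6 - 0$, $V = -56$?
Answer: $-1450$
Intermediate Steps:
$a{\left(S \right)} = 6$ ($a{\left(S \right)} = 6 + 0 = 6$)
$a{\left(3 \right)} + V 26 = 6 - 1456 = -1450$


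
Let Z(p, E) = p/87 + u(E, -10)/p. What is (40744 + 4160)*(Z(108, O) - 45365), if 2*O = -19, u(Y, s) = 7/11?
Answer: -5848267057678/2871 ≈ -2.0370e+9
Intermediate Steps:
u(Y, s) = 7/11 (u(Y, s) = 7*(1/11) = 7/11)
O = -19/2 (O = (½)*(-19) = -19/2 ≈ -9.5000)
Z(p, E) = p/87 + 7/(11*p)
(40744 + 4160)*(Z(108, O) - 45365) = (40744 + 4160)*(((1/87)*108 + (7/11)/108) - 45365) = 44904*((36/29 + (7/11)*(1/108)) - 45365) = 44904*((36/29 + 7/1188) - 45365) = 44904*(42971/34452 - 45365) = 44904*(-1562872009/34452) = -5848267057678/2871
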